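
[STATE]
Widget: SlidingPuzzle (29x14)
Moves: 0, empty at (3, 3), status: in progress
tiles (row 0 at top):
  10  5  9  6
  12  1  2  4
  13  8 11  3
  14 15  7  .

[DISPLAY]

┌────┬────┬────┬────┐        
│ 10 │  5 │  9 │  6 │        
├────┼────┼────┼────┤        
│ 12 │  1 │  2 │  4 │        
├────┼────┼────┼────┤        
│ 13 │  8 │ 11 │  3 │        
├────┼────┼────┼────┤        
│ 14 │ 15 │  7 │    │        
└────┴────┴────┴────┘        
Moves: 0                     
                             
                             
                             
                             


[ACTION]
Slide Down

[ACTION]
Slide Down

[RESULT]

┌────┬────┬────┬────┐        
│ 10 │  5 │  9 │  6 │        
├────┼────┼────┼────┤        
│ 12 │  1 │  2 │    │        
├────┼────┼────┼────┤        
│ 13 │  8 │ 11 │  4 │        
├────┼────┼────┼────┤        
│ 14 │ 15 │  7 │  3 │        
└────┴────┴────┴────┘        
Moves: 2                     
                             
                             
                             
                             


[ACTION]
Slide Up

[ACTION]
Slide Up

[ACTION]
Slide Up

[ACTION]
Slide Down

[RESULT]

┌────┬────┬────┬────┐        
│ 10 │  5 │  9 │  6 │        
├────┼────┼────┼────┤        
│ 12 │  1 │  2 │  4 │        
├────┼────┼────┼────┤        
│ 13 │  8 │ 11 │    │        
├────┼────┼────┼────┤        
│ 14 │ 15 │  7 │  3 │        
└────┴────┴────┴────┘        
Moves: 5                     
                             
                             
                             
                             


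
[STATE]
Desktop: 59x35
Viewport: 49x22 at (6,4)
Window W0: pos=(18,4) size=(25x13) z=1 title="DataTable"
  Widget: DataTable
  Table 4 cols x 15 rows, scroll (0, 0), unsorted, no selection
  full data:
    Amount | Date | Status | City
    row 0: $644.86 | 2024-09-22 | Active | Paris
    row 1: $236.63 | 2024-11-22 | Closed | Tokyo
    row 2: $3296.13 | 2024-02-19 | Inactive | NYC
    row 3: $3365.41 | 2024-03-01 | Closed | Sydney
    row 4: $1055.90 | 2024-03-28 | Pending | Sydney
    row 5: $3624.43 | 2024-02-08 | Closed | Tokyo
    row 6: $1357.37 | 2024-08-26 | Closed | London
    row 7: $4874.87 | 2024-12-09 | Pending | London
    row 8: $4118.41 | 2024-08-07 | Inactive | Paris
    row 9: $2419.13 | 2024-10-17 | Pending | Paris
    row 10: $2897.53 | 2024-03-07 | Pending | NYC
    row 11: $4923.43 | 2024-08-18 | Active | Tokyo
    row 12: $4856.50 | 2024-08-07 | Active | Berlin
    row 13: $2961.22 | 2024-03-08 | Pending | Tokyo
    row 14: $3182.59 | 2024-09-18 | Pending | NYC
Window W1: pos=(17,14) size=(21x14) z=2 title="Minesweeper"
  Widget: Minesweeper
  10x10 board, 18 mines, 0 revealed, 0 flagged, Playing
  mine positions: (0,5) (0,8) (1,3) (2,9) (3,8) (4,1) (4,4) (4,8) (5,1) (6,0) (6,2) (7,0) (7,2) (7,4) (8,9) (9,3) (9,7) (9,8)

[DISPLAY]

            ┏━━━━━━━━━━━━━━━━━━━━━━━┓            
            ┃ DataTable             ┃            
            ┠───────────────────────┨            
            ┃Amount  │Date      │Sta┃            
            ┃────────┼──────────┼───┃            
            ┃$644.86 │2024-09-22│Act┃            
            ┃$236.63 │2024-11-22│Clo┃            
            ┃$3296.13│2024-02-19│Ina┃            
            ┃$3365.41│2024-03-01│Clo┃            
            ┃$1055.90│2024-03-28│Pen┃            
           ┏━━━━━━━━━━━━━━━━━━━┓│Clo┃            
           ┃ Minesweeper       ┃│Clo┃            
           ┠───────────────────┨━━━━┛            
           ┃■■■■■■■■■■         ┃                 
           ┃■■■■■■■■■■         ┃                 
           ┃■■■■■■■■■■         ┃                 
           ┃■■■■■■■■■■         ┃                 
           ┃■■■■■■■■■■         ┃                 
           ┃■■■■■■■■■■         ┃                 
           ┃■■■■■■■■■■         ┃                 
           ┃■■■■■■■■■■         ┃                 
           ┃■■■■■■■■■■         ┃                 


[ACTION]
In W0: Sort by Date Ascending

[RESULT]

            ┏━━━━━━━━━━━━━━━━━━━━━━━┓            
            ┃ DataTable             ┃            
            ┠───────────────────────┨            
            ┃Amount  │Date     ▲│Sta┃            
            ┃────────┼──────────┼───┃            
            ┃$3624.43│2024-02-08│Clo┃            
            ┃$3296.13│2024-02-19│Ina┃            
            ┃$3365.41│2024-03-01│Clo┃            
            ┃$2897.53│2024-03-07│Pen┃            
            ┃$2961.22│2024-03-08│Pen┃            
           ┏━━━━━━━━━━━━━━━━━━━┓│Pen┃            
           ┃ Minesweeper       ┃│Ina┃            
           ┠───────────────────┨━━━━┛            
           ┃■■■■■■■■■■         ┃                 
           ┃■■■■■■■■■■         ┃                 
           ┃■■■■■■■■■■         ┃                 
           ┃■■■■■■■■■■         ┃                 
           ┃■■■■■■■■■■         ┃                 
           ┃■■■■■■■■■■         ┃                 
           ┃■■■■■■■■■■         ┃                 
           ┃■■■■■■■■■■         ┃                 
           ┃■■■■■■■■■■         ┃                 


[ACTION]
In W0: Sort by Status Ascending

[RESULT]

            ┏━━━━━━━━━━━━━━━━━━━━━━━┓            
            ┃ DataTable             ┃            
            ┠───────────────────────┨            
            ┃Amount  │Date      │Sta┃            
            ┃────────┼──────────┼───┃            
            ┃$4856.50│2024-08-07│Act┃            
            ┃$4923.43│2024-08-18│Act┃            
            ┃$644.86 │2024-09-22│Act┃            
            ┃$3624.43│2024-02-08│Clo┃            
            ┃$3365.41│2024-03-01│Clo┃            
           ┏━━━━━━━━━━━━━━━━━━━┓│Clo┃            
           ┃ Minesweeper       ┃│Clo┃            
           ┠───────────────────┨━━━━┛            
           ┃■■■■■■■■■■         ┃                 
           ┃■■■■■■■■■■         ┃                 
           ┃■■■■■■■■■■         ┃                 
           ┃■■■■■■■■■■         ┃                 
           ┃■■■■■■■■■■         ┃                 
           ┃■■■■■■■■■■         ┃                 
           ┃■■■■■■■■■■         ┃                 
           ┃■■■■■■■■■■         ┃                 
           ┃■■■■■■■■■■         ┃                 


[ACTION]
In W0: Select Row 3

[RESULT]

            ┏━━━━━━━━━━━━━━━━━━━━━━━┓            
            ┃ DataTable             ┃            
            ┠───────────────────────┨            
            ┃Amount  │Date      │Sta┃            
            ┃────────┼──────────┼───┃            
            ┃$4856.50│2024-08-07│Act┃            
            ┃$4923.43│2024-08-18│Act┃            
            ┃$644.86 │2024-09-22│Act┃            
            ┃>3624.43│2024-02-08│Clo┃            
            ┃$3365.41│2024-03-01│Clo┃            
           ┏━━━━━━━━━━━━━━━━━━━┓│Clo┃            
           ┃ Minesweeper       ┃│Clo┃            
           ┠───────────────────┨━━━━┛            
           ┃■■■■■■■■■■         ┃                 
           ┃■■■■■■■■■■         ┃                 
           ┃■■■■■■■■■■         ┃                 
           ┃■■■■■■■■■■         ┃                 
           ┃■■■■■■■■■■         ┃                 
           ┃■■■■■■■■■■         ┃                 
           ┃■■■■■■■■■■         ┃                 
           ┃■■■■■■■■■■         ┃                 
           ┃■■■■■■■■■■         ┃                 


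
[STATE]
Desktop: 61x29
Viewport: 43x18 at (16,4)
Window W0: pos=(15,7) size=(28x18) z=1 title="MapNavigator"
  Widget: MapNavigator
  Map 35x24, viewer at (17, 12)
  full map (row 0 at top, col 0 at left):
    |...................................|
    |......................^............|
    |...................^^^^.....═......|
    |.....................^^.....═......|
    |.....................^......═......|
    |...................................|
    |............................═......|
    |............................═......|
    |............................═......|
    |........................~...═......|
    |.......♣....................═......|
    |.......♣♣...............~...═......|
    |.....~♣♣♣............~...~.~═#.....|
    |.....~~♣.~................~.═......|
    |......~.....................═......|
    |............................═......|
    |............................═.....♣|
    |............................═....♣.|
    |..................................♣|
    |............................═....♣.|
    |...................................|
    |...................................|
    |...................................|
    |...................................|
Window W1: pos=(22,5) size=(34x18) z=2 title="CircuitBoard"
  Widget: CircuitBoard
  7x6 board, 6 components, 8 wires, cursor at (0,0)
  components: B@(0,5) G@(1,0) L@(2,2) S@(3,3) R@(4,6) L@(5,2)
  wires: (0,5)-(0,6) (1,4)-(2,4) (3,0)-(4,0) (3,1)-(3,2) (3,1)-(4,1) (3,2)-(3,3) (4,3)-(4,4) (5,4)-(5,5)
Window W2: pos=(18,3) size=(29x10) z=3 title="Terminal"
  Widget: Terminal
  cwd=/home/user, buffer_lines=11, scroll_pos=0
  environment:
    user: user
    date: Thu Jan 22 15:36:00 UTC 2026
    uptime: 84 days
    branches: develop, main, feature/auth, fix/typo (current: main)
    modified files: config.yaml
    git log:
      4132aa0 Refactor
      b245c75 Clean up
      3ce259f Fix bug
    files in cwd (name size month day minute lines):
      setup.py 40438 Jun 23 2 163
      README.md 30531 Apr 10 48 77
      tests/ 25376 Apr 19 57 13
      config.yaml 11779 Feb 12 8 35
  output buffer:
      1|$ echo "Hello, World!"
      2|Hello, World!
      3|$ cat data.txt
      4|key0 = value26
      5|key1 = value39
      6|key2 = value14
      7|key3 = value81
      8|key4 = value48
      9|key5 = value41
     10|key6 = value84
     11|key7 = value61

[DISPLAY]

  ┃ Terminal                  ┃            
  ┠───────────────────────────┨━━━━━━━━┓   
  ┃$ echo "Hello, World!"     ┃        ┃   
━━┃Hello, World!              ┃────────┨   
 M┃$ cat data.txt             ┃        ┃   
──┃key0 = value26             ┃B ─ ·   ┃   
..┃key1 = value39             ┃        ┃   
..┃key2 = value14             ┃        ┃   
..┗━━━━━━━━━━━━━━━━━━━━━━━━━━━┛        ┃   
......┃2           L       ·           ┃   
......┃                                ┃   
...♣..┃3   ·   · ─ · ─ S               ┃   
...♣♣.┃    │   │                       ┃   
.~♣♣♣.┃4   ·   ·       · ─ ·       R   ┃   
.~~♣.~┃                                ┃   
..~...┃5           L       · ─ ·       ┃   
......┃Cursor: (0,0)                   ┃   
......┃                                ┃   


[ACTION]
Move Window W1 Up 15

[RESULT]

  ┃ Terminal                  ┃B ─ ·   ┃   
  ┠───────────────────────────┨        ┃   
  ┃$ echo "Hello, World!"     ┃        ┃   
━━┃Hello, World!              ┃        ┃   
 M┃$ cat data.txt             ┃        ┃   
──┃key0 = value26             ┃        ┃   
..┃key1 = value39             ┃        ┃   
..┃key2 = value14             ┃        ┃   
..┗━━━━━━━━━━━━━━━━━━━━━━━━━━━┛    R   ┃   
......┃                                ┃   
......┃5           L       · ─ ·       ┃   
...♣..┃Cursor: (0,0)                   ┃   
...♣♣.┃                                ┃   
.~♣♣♣.┗━━━━━━━━━━━━━━━━━━━━━━━━━━━━━━━━┛   
.~~♣.~................~.═.┃                
..~.....................═.┃                
........................═.┃                
........................═.┃                


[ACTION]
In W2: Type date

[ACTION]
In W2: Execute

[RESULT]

  ┃ Terminal                  ┃B ─ ·   ┃   
  ┠───────────────────────────┨        ┃   
  ┃key5 = value41             ┃        ┃   
━━┃key6 = value84             ┃        ┃   
 M┃key7 = value61             ┃        ┃   
──┃$ date                     ┃        ┃   
..┃Thu Jan 22 15:36:00 UTC 202┃        ┃   
..┃$ █                        ┃        ┃   
..┗━━━━━━━━━━━━━━━━━━━━━━━━━━━┛    R   ┃   
......┃                                ┃   
......┃5           L       · ─ ·       ┃   
...♣..┃Cursor: (0,0)                   ┃   
...♣♣.┃                                ┃   
.~♣♣♣.┗━━━━━━━━━━━━━━━━━━━━━━━━━━━━━━━━┛   
.~~♣.~................~.═.┃                
..~.....................═.┃                
........................═.┃                
........................═.┃                


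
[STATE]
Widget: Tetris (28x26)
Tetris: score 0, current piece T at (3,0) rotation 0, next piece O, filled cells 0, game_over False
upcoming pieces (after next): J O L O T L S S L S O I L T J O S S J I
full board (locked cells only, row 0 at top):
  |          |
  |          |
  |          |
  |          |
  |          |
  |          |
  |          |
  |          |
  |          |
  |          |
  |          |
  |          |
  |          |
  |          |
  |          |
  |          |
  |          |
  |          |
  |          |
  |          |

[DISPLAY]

    ▒     │Next:            
   ▒▒▒    │▓▓               
          │▓▓               
          │                 
          │                 
          │                 
          │Score:           
          │0                
          │                 
          │                 
          │                 
          │                 
          │                 
          │                 
          │                 
          │                 
          │                 
          │                 
          │                 
          │                 
          │                 
          │                 
          │                 
          │                 
          │                 
          │                 


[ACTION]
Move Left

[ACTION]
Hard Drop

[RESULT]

    ▓▓    │Next:            
    ▓▓    │█                
          │███              
          │                 
          │                 
          │                 
          │Score:           
          │0                
          │                 
          │                 
          │                 
          │                 
          │                 
          │                 
          │                 
          │                 
          │                 
          │                 
   ▒      │                 
  ▒▒▒     │                 
          │                 
          │                 
          │                 
          │                 
          │                 
          │                 


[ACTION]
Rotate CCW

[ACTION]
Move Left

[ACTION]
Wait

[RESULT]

          │Next:            
   ▓▓     │█                
   ▓▓     │███              
          │                 
          │                 
          │                 
          │Score:           
          │0                
          │                 
          │                 
          │                 
          │                 
          │                 
          │                 
          │                 
          │                 
          │                 
          │                 
   ▒      │                 
  ▒▒▒     │                 
          │                 
          │                 
          │                 
          │                 
          │                 
          │                 


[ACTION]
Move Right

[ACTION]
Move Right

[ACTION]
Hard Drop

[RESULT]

   █      │Next:            
   ███    │▓▓               
          │▓▓               
          │                 
          │                 
          │                 
          │Score:           
          │0                
          │                 
          │                 
          │                 
          │                 
          │                 
          │                 
          │                 
          │                 
          │                 
          │                 
   ▒ ▓▓   │                 
  ▒▒▒▓▓   │                 
          │                 
          │                 
          │                 
          │                 
          │                 
          │                 


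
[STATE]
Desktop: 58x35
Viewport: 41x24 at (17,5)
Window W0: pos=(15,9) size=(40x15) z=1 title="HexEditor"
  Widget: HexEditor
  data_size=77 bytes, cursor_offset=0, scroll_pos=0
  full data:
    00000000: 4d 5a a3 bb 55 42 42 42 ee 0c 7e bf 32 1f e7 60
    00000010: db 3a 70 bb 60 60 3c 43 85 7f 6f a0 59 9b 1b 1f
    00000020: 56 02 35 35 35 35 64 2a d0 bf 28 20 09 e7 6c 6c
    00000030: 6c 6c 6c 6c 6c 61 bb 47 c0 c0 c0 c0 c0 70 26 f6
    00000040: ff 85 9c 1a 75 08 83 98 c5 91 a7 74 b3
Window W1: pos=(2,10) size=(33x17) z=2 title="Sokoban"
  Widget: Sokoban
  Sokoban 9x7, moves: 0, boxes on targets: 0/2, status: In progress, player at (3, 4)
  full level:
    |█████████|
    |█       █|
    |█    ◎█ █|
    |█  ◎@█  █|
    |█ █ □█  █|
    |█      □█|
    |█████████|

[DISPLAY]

                                         
                                         
                                         
                                         
━━━━━━━━━━━━━━━━━━━━━━━━━━━━━━━━━━━━━┓   
━━━━━━━━━━━━━━━━━┓                   ┃   
                 ┃───────────────────┨   
─────────────────┨bb 55 42 42 42  ee ┃   
                 ┃bb 60 60 3c 43  85 ┃   
                 ┃35 35 35 64 2a  d0 ┃   
                 ┃6c 6c 61 bb 47  c0 ┃   
                 ┃1a 75 08 83 98  c5 ┃   
                 ┃                   ┃   
                 ┃                   ┃   
                 ┃                   ┃   
                 ┃                   ┃   
                 ┃                   ┃   
                 ┃                   ┃   
                 ┃━━━━━━━━━━━━━━━━━━━┛   
                 ┃                       
                 ┃                       
━━━━━━━━━━━━━━━━━┛                       
                                         
                                         


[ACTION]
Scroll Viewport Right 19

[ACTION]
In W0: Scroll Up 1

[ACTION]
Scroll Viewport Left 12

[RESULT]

                                         
                                         
                                         
                                         
          ┏━━━━━━━━━━━━━━━━━━━━━━━━━━━━━━
━━━━━━━━━━━━━━━━━━━━━━━━━━━━━┓           
okoban                       ┃───────────
─────────────────────────────┨bb 55 42 42
███████                      ┃bb 60 60 3c
      █                      ┃35 35 35 64
   ◎█ █                      ┃6c 6c 61 bb
 ◎@█  █                      ┃1a 75 08 83
█ □█  █                      ┃           
     □█                      ┃           
███████                      ┃           
ves: 0  0/2                  ┃           
                             ┃           
                             ┃           
                             ┃━━━━━━━━━━━
                             ┃           
                             ┃           
━━━━━━━━━━━━━━━━━━━━━━━━━━━━━┛           
                                         
                                         


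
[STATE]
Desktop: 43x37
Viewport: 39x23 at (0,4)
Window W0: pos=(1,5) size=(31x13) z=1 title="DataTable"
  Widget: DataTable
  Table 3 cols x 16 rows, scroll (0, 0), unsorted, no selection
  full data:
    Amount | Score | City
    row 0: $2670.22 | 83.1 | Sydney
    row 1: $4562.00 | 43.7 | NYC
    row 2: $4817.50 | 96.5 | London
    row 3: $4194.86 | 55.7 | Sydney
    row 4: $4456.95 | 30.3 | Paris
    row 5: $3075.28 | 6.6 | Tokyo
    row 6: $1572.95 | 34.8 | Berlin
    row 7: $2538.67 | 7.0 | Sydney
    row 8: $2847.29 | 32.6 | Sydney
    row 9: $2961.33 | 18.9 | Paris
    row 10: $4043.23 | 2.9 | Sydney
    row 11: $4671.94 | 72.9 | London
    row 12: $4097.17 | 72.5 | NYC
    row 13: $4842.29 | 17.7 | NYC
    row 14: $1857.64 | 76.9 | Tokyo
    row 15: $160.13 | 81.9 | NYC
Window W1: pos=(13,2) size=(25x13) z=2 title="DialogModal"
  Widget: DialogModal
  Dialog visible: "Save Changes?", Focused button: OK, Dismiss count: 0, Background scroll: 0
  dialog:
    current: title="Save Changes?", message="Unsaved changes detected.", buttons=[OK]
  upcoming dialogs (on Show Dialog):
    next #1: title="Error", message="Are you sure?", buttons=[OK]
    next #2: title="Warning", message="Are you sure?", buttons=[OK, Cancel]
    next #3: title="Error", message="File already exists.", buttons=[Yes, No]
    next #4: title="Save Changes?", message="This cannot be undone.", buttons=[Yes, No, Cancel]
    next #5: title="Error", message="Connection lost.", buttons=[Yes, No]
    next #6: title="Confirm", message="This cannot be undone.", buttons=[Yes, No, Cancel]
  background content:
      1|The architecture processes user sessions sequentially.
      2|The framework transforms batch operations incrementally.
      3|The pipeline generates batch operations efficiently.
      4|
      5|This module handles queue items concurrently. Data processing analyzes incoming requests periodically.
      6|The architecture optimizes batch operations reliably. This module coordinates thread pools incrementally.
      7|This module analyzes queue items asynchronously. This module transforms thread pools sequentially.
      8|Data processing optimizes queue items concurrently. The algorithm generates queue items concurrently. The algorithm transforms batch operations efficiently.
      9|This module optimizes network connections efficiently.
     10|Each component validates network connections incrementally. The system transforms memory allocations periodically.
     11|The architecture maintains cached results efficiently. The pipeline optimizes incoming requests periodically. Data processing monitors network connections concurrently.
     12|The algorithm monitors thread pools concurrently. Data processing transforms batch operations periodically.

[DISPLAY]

             ┠───────────────────────┨ 
 ┏━━━━━━━━━━━┃The architecture proces┃ 
 ┃ DataTable ┃The framework transform┃ 
 ┠───────────┃Th┌─────────────────┐s ┃ 
 ┃Amount  │Sc┃  │  Save Changes?  │  ┃ 
 ┃────────┼──┃Th│Unsaved changes d│ue┃ 
 ┃$2670.22│83┃Th│       [OK]      │mi┃ 
 ┃$4562.00│43┃Th└─────────────────┘qu┃ 
 ┃$4817.50│96┃Data processing optimiz┃ 
 ┃$4194.86│55┃This module optimizes n┃ 
 ┃$4456.95│30┗━━━━━━━━━━━━━━━━━━━━━━━┛ 
 ┃$3075.28│6.6  │Tokyo         ┃       
 ┃$1572.95│34.8 │Berlin        ┃       
 ┗━━━━━━━━━━━━━━━━━━━━━━━━━━━━━┛       
                                       
                                       
                                       
                                       
                                       
                                       
                                       
                                       
                                       


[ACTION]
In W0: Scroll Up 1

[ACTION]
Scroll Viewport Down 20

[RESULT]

 ┃$4456.95│30┗━━━━━━━━━━━━━━━━━━━━━━━┛ 
 ┃$3075.28│6.6  │Tokyo         ┃       
 ┃$1572.95│34.8 │Berlin        ┃       
 ┗━━━━━━━━━━━━━━━━━━━━━━━━━━━━━┛       
                                       
                                       
                                       
                                       
                                       
                                       
                                       
                                       
                                       
                                       
                                       
                                       
                                       
                                       
                                       
                                       
                                       
                                       
                                       


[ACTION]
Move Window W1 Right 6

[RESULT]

 ┃$4456.95│30.3 │P┗━━━━━━━━━━━━━━━━━━━━
 ┃$3075.28│6.6  │Tokyo         ┃       
 ┃$1572.95│34.8 │Berlin        ┃       
 ┗━━━━━━━━━━━━━━━━━━━━━━━━━━━━━┛       
                                       
                                       
                                       
                                       
                                       
                                       
                                       
                                       
                                       
                                       
                                       
                                       
                                       
                                       
                                       
                                       
                                       
                                       
                                       


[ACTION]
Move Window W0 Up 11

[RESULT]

                  ┗━━━━━━━━━━━━━━━━━━━━
                                       
                                       
                                       
                                       
                                       
                                       
                                       
                                       
                                       
                                       
                                       
                                       
                                       
                                       
                                       
                                       
                                       
                                       
                                       
                                       
                                       
                                       


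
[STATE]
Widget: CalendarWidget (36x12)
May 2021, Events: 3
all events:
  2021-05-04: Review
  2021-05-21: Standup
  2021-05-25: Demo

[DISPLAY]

              May 2021              
Mo Tu We Th Fr Sa Su                
                1  2                
 3  4*  5  6  7  8  9               
10 11 12 13 14 15 16                
17 18 19 20 21* 22 23               
24 25* 26 27 28 29 30               
31                                  
                                    
                                    
                                    
                                    


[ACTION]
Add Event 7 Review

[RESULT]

              May 2021              
Mo Tu We Th Fr Sa Su                
                1  2                
 3  4*  5  6  7*  8  9              
10 11 12 13 14 15 16                
17 18 19 20 21* 22 23               
24 25* 26 27 28 29 30               
31                                  
                                    
                                    
                                    
                                    


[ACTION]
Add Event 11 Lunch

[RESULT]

              May 2021              
Mo Tu We Th Fr Sa Su                
                1  2                
 3  4*  5  6  7*  8  9              
10 11* 12 13 14 15 16               
17 18 19 20 21* 22 23               
24 25* 26 27 28 29 30               
31                                  
                                    
                                    
                                    
                                    


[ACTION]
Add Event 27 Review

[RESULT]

              May 2021              
Mo Tu We Th Fr Sa Su                
                1  2                
 3  4*  5  6  7*  8  9              
10 11* 12 13 14 15 16               
17 18 19 20 21* 22 23               
24 25* 26 27* 28 29 30              
31                                  
                                    
                                    
                                    
                                    


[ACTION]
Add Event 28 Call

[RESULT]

              May 2021              
Mo Tu We Th Fr Sa Su                
                1  2                
 3  4*  5  6  7*  8  9              
10 11* 12 13 14 15 16               
17 18 19 20 21* 22 23               
24 25* 26 27* 28* 29 30             
31                                  
                                    
                                    
                                    
                                    


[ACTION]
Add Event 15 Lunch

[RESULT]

              May 2021              
Mo Tu We Th Fr Sa Su                
                1  2                
 3  4*  5  6  7*  8  9              
10 11* 12 13 14 15* 16              
17 18 19 20 21* 22 23               
24 25* 26 27* 28* 29 30             
31                                  
                                    
                                    
                                    
                                    


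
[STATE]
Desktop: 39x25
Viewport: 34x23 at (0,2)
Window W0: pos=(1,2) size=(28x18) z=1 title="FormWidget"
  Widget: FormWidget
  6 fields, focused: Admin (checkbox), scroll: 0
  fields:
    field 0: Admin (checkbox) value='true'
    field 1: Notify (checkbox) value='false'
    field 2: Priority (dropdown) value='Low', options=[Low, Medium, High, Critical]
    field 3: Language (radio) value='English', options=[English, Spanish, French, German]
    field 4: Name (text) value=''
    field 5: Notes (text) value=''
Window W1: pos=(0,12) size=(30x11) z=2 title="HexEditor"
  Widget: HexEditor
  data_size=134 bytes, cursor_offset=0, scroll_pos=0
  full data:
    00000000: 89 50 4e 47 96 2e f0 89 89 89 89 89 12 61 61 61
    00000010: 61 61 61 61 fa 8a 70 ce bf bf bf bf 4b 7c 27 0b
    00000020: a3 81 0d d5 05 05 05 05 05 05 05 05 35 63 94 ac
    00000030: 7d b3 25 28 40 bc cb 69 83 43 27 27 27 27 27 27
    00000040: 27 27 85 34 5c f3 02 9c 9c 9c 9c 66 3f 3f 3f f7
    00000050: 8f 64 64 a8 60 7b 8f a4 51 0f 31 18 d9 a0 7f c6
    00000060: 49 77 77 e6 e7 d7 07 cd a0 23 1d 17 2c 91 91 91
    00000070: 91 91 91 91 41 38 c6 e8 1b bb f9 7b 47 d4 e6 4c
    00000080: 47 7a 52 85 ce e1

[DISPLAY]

 ┏━━━━━━━━━━━━━━━━━━━━━━━━━━┓     
 ┃ FormWidget               ┃     
 ┠──────────────────────────┨     
 ┃> Admin:      [x]         ┃     
 ┃  Notify:     [ ]         ┃     
 ┃  Priority:   [Low      ▼]┃     
 ┃  Language:   (●) English ┃     
 ┃  Name:       [          ]┃     
 ┃  Notes:      [          ]┃     
 ┃                          ┃     
┏━━━━━━━━━━━━━━━━━━━━━━━━━━━━┓    
┃ HexEditor                  ┃    
┠────────────────────────────┨    
┃00000000  89 50 4e 47 96 2e ┃    
┃00000010  61 61 61 61 fa 8a ┃    
┃00000020  a3 81 0d d5 05 05 ┃    
┃00000030  7d b3 25 28 40 bc ┃    
┃00000040  27 27 85 34 5c f3 ┃    
┃00000050  8f 64 64 a8 60 7b ┃    
┃00000060  49 77 77 e6 e7 d7 ┃    
┗━━━━━━━━━━━━━━━━━━━━━━━━━━━━┛    
                                  
                                  


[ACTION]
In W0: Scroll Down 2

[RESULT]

 ┏━━━━━━━━━━━━━━━━━━━━━━━━━━┓     
 ┃ FormWidget               ┃     
 ┠──────────────────────────┨     
 ┃  Priority:   [Low      ▼]┃     
 ┃  Language:   (●) English ┃     
 ┃  Name:       [          ]┃     
 ┃  Notes:      [          ]┃     
 ┃                          ┃     
 ┃                          ┃     
 ┃                          ┃     
┏━━━━━━━━━━━━━━━━━━━━━━━━━━━━┓    
┃ HexEditor                  ┃    
┠────────────────────────────┨    
┃00000000  89 50 4e 47 96 2e ┃    
┃00000010  61 61 61 61 fa 8a ┃    
┃00000020  a3 81 0d d5 05 05 ┃    
┃00000030  7d b3 25 28 40 bc ┃    
┃00000040  27 27 85 34 5c f3 ┃    
┃00000050  8f 64 64 a8 60 7b ┃    
┃00000060  49 77 77 e6 e7 d7 ┃    
┗━━━━━━━━━━━━━━━━━━━━━━━━━━━━┛    
                                  
                                  


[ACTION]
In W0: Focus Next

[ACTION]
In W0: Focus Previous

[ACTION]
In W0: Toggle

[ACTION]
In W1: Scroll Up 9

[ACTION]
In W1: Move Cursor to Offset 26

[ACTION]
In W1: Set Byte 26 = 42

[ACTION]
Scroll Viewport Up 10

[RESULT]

                                  
                                  
 ┏━━━━━━━━━━━━━━━━━━━━━━━━━━┓     
 ┃ FormWidget               ┃     
 ┠──────────────────────────┨     
 ┃  Priority:   [Low      ▼]┃     
 ┃  Language:   (●) English ┃     
 ┃  Name:       [          ]┃     
 ┃  Notes:      [          ]┃     
 ┃                          ┃     
 ┃                          ┃     
 ┃                          ┃     
┏━━━━━━━━━━━━━━━━━━━━━━━━━━━━┓    
┃ HexEditor                  ┃    
┠────────────────────────────┨    
┃00000000  89 50 4e 47 96 2e ┃    
┃00000010  61 61 61 61 fa 8a ┃    
┃00000020  a3 81 0d d5 05 05 ┃    
┃00000030  7d b3 25 28 40 bc ┃    
┃00000040  27 27 85 34 5c f3 ┃    
┃00000050  8f 64 64 a8 60 7b ┃    
┃00000060  49 77 77 e6 e7 d7 ┃    
┗━━━━━━━━━━━━━━━━━━━━━━━━━━━━┛    


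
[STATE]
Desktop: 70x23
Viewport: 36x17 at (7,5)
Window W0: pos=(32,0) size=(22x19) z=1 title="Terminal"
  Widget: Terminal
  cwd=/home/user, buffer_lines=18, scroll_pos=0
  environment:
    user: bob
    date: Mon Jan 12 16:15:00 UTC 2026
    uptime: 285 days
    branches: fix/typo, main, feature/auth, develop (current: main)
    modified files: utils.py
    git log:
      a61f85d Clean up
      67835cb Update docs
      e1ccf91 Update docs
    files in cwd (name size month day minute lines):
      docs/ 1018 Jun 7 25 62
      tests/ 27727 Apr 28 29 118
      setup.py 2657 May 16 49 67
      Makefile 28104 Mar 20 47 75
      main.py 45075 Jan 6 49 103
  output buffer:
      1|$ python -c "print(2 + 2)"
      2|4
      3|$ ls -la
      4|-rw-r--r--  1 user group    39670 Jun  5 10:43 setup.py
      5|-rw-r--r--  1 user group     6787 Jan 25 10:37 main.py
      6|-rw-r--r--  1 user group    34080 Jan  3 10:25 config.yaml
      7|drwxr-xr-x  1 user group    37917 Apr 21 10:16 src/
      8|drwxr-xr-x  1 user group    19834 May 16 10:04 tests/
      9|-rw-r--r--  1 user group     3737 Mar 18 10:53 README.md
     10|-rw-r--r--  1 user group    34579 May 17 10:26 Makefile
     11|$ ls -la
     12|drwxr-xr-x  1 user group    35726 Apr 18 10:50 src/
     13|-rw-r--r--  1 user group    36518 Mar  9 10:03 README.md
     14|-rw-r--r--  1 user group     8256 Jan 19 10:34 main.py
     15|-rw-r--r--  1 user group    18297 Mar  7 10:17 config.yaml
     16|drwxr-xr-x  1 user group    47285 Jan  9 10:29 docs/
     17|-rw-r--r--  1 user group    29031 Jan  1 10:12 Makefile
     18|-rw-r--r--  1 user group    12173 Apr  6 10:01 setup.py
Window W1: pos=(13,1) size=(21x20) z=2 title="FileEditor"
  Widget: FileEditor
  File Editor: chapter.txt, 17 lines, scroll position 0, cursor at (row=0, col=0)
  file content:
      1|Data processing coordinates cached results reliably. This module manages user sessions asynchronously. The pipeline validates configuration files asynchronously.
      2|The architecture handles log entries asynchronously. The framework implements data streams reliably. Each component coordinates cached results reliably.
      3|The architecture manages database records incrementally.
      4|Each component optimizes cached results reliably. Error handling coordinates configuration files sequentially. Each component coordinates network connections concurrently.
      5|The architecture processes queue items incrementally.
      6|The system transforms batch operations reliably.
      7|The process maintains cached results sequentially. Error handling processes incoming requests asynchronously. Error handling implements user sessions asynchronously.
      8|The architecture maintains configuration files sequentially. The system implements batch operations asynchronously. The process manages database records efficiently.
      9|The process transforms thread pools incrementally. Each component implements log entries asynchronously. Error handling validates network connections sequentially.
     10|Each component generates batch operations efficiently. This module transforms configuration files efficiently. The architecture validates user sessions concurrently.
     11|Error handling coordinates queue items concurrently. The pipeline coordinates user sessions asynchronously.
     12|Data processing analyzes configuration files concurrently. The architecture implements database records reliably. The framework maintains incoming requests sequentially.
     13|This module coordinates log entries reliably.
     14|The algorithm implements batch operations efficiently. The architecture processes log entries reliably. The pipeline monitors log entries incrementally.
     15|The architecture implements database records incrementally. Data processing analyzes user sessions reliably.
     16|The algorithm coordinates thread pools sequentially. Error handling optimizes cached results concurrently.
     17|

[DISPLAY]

      ┃The architecture h█┃ ls -la  
      ┃The architecture m░┃rw-r--r--
      ┃Each component opt░┃rw-r--r--
      ┃The architecture p░┃rw-r--r--
      ┃The system transfo░┃rwxr-xr-x
      ┃The process mainta░┃rwxr-xr-x
      ┃The architecture m░┃rw-r--r--
      ┃The process transf░┃rw-r--r--
      ┃Each component gen░┃ ls -la  
      ┃Error handling coo░┃rwxr-xr-x
      ┃Data processing an░┃rw-r--r--
      ┃This module coordi░┃rw-r--r--
      ┃The algorithm impl░┃rw-r--r--
      ┃The architecture i░┃━━━━━━━━━
      ┃The algorithm coor▼┃         
      ┗━━━━━━━━━━━━━━━━━━━┛         
                                    


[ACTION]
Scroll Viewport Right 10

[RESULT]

 architecture h█┃ ls -la            
 architecture m░┃rw-r--r--  1 user g
h component opt░┃rw-r--r--  1 user g
 architecture p░┃rw-r--r--  1 user g
 system transfo░┃rwxr-xr-x  1 user g
 process mainta░┃rwxr-xr-x  1 user g
 architecture m░┃rw-r--r--  1 user g
 process transf░┃rw-r--r--  1 user g
h component gen░┃ ls -la            
or handling coo░┃rwxr-xr-x  1 user g
a processing an░┃rw-r--r--  1 user g
s module coordi░┃rw-r--r--  1 user g
 algorithm impl░┃rw-r--r--  1 user g
 architecture i░┃━━━━━━━━━━━━━━━━━━━
 algorithm coor▼┃                   
━━━━━━━━━━━━━━━━┛                   
                                    


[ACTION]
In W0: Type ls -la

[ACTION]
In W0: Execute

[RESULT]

 architecture h█┃rw-r--r--  1 user g
 architecture m░┃rw-r--r--  1 user g
h component opt░┃rw-r--r--  1 user g
 architecture p░┃rwxr-xr-x  1 user g
 system transfo░┃rw-r--r--  1 user g
 process mainta░┃rw-r--r--  1 user g
 architecture m░┃ ls -la            
 process transf░┃rwxr-xr-x  1 bob gr
h component gen░┃rwxr-xr-x  1 bob gr
or handling coo░┃rw-r--r--  1 bob gr
a processing an░┃rw-r--r--  1 bob gr
s module coordi░┃rw-r--r--  1 bob gr
 algorithm impl░┃ █                 
 architecture i░┃━━━━━━━━━━━━━━━━━━━
 algorithm coor▼┃                   
━━━━━━━━━━━━━━━━┛                   
                                    
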